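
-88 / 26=-44 / 13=-3.38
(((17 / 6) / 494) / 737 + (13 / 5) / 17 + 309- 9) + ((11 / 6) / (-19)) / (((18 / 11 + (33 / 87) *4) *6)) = 300.15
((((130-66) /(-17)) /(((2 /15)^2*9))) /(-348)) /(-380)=-5 /28101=-0.00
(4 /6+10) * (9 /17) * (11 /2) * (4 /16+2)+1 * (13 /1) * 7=2735 /17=160.88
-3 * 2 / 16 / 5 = -3 / 40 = -0.08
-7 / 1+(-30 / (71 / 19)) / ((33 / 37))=-12497 / 781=-16.00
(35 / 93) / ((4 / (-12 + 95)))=2905 / 372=7.81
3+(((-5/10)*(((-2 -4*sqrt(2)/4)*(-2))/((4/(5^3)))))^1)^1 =-119/2 -125*sqrt(2)/4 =-103.69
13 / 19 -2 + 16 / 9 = 79 / 171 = 0.46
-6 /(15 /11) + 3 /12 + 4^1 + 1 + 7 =157 /20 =7.85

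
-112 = -112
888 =888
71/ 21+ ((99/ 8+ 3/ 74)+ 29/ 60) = 168659/ 10360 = 16.28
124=124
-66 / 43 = -1.53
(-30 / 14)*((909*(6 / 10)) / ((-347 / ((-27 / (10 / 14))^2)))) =4812.41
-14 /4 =-7 /2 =-3.50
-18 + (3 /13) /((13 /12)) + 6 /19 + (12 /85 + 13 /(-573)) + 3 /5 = -2619984766 /156391755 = -16.75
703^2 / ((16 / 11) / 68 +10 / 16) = 739336664 / 967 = 764567.39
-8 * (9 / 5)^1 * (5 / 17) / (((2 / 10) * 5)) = -72 / 17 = -4.24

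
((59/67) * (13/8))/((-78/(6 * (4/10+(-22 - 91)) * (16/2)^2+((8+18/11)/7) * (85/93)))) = 45669122929/57574440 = 793.22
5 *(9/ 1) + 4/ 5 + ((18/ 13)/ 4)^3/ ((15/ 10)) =2013667/ 43940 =45.83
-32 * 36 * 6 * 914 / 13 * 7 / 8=-5527872 / 13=-425220.92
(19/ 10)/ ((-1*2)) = -19/ 20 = -0.95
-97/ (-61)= 97/ 61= 1.59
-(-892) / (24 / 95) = 21185 / 6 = 3530.83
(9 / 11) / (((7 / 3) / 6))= 162 / 77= 2.10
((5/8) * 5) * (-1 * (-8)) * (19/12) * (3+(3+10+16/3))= 7600/9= 844.44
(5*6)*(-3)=-90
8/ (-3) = -8/ 3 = -2.67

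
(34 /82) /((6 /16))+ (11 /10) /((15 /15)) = 2713 /1230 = 2.21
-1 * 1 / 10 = -1 / 10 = -0.10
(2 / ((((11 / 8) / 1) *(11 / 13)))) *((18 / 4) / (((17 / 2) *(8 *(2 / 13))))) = 1521 / 2057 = 0.74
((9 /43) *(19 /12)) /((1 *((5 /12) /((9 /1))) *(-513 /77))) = -231 /215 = -1.07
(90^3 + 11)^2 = 531457038121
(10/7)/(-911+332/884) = -0.00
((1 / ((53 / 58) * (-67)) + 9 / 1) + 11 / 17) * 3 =28.89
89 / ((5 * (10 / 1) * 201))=89 / 10050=0.01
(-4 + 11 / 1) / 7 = 1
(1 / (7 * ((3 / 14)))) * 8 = 16 / 3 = 5.33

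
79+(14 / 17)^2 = 23027 / 289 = 79.68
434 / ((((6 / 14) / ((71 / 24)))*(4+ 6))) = 107849 / 360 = 299.58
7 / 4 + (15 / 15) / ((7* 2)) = 51 / 28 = 1.82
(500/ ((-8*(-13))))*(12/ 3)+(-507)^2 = 3341887/ 13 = 257068.23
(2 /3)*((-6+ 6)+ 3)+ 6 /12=5 /2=2.50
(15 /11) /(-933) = -5 /3421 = -0.00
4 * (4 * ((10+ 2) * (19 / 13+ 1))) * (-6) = -36864 / 13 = -2835.69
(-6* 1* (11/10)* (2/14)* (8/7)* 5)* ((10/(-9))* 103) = 90640/147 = 616.60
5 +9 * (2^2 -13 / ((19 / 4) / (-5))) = 3119 / 19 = 164.16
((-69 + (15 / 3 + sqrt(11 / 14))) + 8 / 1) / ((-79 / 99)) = 69.07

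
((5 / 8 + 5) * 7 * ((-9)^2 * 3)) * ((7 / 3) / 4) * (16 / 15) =11907 / 2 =5953.50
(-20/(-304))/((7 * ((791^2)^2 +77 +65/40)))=10/416531223525361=0.00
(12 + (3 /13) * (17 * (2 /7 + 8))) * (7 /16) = 2025 /104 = 19.47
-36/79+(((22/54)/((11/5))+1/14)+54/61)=1249903/1821582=0.69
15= 15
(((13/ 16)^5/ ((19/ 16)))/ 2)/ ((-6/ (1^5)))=-371293/ 14942208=-0.02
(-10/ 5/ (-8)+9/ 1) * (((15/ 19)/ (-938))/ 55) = -111/ 784168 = -0.00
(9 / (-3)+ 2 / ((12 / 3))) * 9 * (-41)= 922.50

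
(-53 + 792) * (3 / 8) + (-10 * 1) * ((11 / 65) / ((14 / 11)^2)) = 276.08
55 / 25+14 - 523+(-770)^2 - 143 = 2961251 / 5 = 592250.20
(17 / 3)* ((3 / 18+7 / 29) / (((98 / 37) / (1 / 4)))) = 44659 / 204624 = 0.22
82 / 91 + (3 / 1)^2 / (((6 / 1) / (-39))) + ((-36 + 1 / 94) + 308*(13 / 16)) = 2680169 / 17108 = 156.66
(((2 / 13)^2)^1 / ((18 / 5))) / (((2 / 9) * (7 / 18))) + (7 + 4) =13103 / 1183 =11.08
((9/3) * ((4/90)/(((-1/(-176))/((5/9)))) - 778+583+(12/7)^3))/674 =-5156981/6241914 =-0.83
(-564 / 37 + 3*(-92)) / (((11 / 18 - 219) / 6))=8.00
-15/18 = -5/6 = -0.83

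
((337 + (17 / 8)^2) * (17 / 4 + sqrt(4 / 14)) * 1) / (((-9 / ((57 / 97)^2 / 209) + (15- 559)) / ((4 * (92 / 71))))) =-162375653 / 129316560- 9551509 * sqrt(14) / 226303980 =-1.41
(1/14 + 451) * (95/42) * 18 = 1799775/98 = 18365.05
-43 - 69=-112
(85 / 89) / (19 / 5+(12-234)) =-0.00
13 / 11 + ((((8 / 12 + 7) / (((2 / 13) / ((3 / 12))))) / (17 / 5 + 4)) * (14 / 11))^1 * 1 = 16237 / 4884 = 3.32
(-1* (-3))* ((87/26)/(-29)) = -9/26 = -0.35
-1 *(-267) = 267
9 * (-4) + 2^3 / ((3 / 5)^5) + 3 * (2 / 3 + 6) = 21112 / 243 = 86.88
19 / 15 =1.27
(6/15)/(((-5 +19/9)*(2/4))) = -18/65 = -0.28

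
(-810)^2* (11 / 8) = 1804275 / 2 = 902137.50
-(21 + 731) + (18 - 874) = -1608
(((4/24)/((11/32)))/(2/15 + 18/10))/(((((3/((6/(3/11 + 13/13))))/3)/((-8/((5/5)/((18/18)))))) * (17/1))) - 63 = -219333/3451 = -63.56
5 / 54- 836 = -45139 / 54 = -835.91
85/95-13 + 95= 1575/19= 82.89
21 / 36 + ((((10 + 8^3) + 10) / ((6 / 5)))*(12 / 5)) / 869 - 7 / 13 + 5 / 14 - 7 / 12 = 164971 / 158158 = 1.04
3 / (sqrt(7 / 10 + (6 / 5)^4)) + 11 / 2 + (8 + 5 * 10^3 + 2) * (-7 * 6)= -420829 / 2 + 75 * sqrt(6934) / 3467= -210412.70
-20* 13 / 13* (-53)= 1060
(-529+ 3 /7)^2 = 13690000 /49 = 279387.76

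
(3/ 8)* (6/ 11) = 9/ 44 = 0.20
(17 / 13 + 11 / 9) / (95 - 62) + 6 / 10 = 0.68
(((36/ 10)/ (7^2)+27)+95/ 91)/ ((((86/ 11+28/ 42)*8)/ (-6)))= -4432923/ 1783600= -2.49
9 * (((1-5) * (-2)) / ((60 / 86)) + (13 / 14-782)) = -484851 / 70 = -6926.44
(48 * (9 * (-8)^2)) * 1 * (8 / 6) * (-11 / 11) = -36864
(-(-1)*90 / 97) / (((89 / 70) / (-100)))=-630000 / 8633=-72.98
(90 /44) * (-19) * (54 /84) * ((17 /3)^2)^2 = -7934495 /308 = -25761.35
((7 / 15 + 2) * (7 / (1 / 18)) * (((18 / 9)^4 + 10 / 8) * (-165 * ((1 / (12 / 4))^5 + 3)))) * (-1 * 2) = 47834710 / 9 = 5314967.78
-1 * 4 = -4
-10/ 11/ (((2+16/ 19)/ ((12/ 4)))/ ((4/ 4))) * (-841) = 79895/ 99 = 807.02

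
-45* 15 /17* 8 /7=-5400 /119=-45.38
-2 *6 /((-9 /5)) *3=20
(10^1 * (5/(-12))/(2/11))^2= 75625/144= 525.17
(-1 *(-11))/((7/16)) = 176/7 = 25.14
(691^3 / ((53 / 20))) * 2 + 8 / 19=250753922384 / 1007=249010846.46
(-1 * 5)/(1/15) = -75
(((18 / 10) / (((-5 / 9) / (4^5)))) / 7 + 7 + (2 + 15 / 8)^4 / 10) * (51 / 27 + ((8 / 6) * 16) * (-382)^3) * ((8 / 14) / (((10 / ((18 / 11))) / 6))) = 2922368383447851903 / 9856000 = 296506532411.51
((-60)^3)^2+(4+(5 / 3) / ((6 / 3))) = 279936000029 / 6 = 46656000004.83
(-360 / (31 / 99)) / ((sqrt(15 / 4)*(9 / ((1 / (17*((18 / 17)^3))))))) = -6358*sqrt(15) / 7533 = -3.27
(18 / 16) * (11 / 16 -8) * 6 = -3159 / 64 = -49.36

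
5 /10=1 /2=0.50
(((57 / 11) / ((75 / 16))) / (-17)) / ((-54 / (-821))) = -124792 / 126225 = -0.99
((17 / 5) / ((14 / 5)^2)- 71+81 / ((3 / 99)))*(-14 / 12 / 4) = -510077 / 672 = -759.04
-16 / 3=-5.33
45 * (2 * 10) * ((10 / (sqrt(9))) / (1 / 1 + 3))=750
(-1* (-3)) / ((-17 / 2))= -0.35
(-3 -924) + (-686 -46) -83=-1742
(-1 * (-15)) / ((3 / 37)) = 185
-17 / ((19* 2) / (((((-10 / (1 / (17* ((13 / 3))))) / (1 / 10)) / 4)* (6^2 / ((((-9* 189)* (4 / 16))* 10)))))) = -75140 / 10773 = -6.97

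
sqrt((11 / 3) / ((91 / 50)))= 5 * sqrt(6006) / 273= 1.42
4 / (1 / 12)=48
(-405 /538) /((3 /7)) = -945 /538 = -1.76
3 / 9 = 1 / 3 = 0.33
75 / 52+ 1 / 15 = 1177 / 780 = 1.51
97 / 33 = 2.94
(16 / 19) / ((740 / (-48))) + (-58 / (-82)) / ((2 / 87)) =30.71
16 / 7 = 2.29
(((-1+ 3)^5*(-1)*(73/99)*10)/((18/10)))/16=-8.19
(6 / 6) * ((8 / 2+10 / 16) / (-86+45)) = -37 / 328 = -0.11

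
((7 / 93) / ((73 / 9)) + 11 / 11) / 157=2284 / 355291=0.01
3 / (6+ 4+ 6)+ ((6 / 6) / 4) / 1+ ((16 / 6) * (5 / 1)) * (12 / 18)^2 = 2749 / 432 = 6.36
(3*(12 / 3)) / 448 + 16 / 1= 1795 / 112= 16.03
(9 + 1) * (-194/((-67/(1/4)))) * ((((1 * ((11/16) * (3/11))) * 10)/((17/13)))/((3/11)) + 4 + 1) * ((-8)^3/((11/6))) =-259804800/12529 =-20736.28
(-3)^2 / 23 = 9 / 23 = 0.39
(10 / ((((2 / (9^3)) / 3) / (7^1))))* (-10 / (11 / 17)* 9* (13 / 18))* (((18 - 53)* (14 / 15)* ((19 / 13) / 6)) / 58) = 673043175 / 638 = 1054926.61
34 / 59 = 0.58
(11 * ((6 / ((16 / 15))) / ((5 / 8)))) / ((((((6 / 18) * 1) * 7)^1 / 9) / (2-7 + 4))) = -2673 / 7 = -381.86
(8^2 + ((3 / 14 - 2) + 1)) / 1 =885 / 14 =63.21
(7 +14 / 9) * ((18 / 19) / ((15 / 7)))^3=633864 / 857375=0.74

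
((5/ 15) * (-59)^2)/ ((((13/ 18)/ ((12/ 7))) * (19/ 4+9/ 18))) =524.61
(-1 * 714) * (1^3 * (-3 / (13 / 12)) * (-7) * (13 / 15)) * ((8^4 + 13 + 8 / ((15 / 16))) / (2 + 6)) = -6173829.48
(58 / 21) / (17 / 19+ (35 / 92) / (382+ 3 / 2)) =38880764 / 12609639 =3.08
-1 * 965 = -965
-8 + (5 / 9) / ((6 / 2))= -211 / 27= -7.81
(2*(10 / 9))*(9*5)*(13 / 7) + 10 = 1370 / 7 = 195.71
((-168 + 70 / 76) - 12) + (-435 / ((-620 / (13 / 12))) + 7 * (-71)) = -6364205 / 9424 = -675.32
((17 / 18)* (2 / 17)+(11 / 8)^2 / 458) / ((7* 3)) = 0.01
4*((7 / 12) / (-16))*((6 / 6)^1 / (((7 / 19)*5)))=-19 / 240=-0.08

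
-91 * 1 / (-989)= 91 / 989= 0.09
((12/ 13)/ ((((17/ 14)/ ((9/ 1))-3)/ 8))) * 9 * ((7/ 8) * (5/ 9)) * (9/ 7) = -68040/ 4693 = -14.50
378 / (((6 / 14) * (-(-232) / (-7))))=-3087 / 116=-26.61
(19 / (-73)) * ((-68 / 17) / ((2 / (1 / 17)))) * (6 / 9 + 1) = 190 / 3723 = 0.05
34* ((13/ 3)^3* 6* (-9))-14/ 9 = -1344578/ 9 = -149397.56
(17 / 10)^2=289 / 100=2.89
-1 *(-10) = 10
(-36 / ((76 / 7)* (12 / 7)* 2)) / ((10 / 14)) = -1029 / 760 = -1.35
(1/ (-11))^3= -0.00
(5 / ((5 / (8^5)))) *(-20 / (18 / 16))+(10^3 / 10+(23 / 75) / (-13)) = -1703643569 / 2925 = -582442.25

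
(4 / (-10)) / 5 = -2 / 25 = -0.08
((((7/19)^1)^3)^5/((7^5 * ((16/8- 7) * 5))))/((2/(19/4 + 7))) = -13276336703/3036225405974959659800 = -0.00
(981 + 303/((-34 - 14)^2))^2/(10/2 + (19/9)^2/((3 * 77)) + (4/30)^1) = 5902029576976995/31591890944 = 186821.03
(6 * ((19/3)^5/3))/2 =2476099/243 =10189.71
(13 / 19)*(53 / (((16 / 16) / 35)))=24115 / 19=1269.21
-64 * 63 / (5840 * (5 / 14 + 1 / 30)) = -5292 / 2993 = -1.77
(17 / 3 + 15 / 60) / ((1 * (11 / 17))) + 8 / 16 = 1273 / 132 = 9.64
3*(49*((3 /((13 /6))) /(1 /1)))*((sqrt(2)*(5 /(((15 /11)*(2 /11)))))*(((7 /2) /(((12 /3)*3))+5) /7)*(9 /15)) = 968121*sqrt(2) /520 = 2632.94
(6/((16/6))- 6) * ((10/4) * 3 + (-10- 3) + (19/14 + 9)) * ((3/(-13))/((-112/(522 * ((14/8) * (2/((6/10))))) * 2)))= -332775/5824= -57.14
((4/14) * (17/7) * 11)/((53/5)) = 1870/2597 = 0.72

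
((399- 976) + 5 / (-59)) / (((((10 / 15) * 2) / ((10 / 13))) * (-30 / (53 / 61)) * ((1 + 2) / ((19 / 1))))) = 8571584 / 140361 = 61.07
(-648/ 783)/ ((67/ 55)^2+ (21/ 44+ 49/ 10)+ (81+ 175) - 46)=-290400/ 76096609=-0.00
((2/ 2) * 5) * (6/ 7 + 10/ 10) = 65/ 7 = 9.29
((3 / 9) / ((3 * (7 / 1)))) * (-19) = -19 / 63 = -0.30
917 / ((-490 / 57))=-7467 / 70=-106.67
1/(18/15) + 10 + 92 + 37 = 839/6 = 139.83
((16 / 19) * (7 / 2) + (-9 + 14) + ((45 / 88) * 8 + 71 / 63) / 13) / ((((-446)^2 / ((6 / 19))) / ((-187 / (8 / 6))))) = -24294071 / 13069179032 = -0.00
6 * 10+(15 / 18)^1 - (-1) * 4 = 64.83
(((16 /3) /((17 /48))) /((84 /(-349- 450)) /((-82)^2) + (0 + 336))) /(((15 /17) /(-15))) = -343838464 /451287963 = -0.76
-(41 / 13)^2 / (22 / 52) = -23.51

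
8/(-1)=-8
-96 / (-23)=96 / 23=4.17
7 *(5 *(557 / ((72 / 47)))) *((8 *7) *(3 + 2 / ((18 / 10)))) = 237312635 / 81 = 2929785.62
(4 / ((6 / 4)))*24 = 64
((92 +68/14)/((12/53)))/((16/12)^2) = 53901/224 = 240.63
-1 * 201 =-201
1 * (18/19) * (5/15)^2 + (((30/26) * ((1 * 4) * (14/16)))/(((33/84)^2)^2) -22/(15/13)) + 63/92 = 754894668871/4990531260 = 151.27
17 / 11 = 1.55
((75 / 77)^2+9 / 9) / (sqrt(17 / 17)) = 11554 / 5929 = 1.95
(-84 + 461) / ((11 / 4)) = 1508 / 11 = 137.09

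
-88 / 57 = -1.54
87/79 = 1.10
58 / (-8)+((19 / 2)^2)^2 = 8137.81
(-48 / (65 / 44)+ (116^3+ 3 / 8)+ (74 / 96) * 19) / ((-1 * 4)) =-4869941009 / 12480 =-390219.63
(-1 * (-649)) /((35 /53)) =34397 /35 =982.77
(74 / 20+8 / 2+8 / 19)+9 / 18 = 819 / 95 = 8.62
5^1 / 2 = 5 / 2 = 2.50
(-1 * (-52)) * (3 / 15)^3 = 52 / 125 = 0.42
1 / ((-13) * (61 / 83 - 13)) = 83 / 13234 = 0.01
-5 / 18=-0.28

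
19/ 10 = 1.90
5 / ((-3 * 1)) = -5 / 3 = -1.67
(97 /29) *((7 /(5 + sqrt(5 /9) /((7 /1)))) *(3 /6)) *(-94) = -14073633 /63916 + 670173 *sqrt(5) /319580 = -215.50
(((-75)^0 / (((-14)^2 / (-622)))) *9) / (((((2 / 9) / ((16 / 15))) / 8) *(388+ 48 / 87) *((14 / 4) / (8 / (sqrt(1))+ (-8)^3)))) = 31169664 / 76685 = 406.46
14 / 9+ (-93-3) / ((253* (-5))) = 18574 / 11385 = 1.63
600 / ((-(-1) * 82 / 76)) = 22800 / 41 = 556.10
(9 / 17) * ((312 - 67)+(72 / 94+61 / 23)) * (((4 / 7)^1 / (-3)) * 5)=-16112400 / 128639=-125.25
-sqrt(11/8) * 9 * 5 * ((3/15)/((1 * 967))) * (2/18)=-0.00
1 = 1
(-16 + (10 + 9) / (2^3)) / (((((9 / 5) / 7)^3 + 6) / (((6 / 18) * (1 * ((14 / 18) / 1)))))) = -32713625 / 55723464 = -0.59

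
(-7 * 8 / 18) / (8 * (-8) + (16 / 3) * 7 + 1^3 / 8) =32 / 273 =0.12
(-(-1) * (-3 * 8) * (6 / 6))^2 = 576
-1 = -1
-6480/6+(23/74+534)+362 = -13593/74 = -183.69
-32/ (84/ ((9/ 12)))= -2/ 7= -0.29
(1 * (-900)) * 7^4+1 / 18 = -38896199 / 18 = -2160899.94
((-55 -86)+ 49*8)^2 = 63001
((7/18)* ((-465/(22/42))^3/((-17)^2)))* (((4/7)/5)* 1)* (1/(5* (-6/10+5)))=-20692083825/4231249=-4890.30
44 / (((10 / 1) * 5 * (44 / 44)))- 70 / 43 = -804 / 1075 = -0.75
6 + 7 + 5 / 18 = 239 / 18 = 13.28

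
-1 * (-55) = 55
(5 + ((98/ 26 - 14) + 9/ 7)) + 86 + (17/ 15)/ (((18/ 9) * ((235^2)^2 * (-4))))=2732743352023453/ 33303822825000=82.05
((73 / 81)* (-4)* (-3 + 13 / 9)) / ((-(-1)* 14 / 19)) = 5548 / 729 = 7.61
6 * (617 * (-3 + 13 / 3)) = 4936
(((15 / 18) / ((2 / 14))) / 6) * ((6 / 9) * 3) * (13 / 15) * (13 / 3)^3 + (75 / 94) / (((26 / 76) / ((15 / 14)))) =435335077 / 3117933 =139.62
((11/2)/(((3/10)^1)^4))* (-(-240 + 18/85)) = 74734000/459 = 162819.17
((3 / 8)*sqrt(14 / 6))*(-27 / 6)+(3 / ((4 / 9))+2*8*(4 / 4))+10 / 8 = 24 - 9*sqrt(21) / 16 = 21.42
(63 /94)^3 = 250047 /830584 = 0.30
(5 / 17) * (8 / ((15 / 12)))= 1.88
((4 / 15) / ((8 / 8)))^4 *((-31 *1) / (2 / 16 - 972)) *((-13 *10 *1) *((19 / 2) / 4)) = -3920384 / 78721875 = -0.05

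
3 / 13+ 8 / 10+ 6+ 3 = 652 / 65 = 10.03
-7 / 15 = -0.47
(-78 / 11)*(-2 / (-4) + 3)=-273 / 11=-24.82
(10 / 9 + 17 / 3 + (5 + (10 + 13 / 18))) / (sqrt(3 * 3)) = 15 / 2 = 7.50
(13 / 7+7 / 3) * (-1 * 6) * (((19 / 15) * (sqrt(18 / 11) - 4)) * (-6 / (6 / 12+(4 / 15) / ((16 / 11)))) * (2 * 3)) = -4565.02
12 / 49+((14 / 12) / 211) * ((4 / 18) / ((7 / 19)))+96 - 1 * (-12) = 30217819 / 279153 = 108.25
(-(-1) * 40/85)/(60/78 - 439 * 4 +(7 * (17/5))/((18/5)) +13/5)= -9360/34728331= -0.00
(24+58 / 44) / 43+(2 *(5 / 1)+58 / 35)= 405463 / 33110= 12.25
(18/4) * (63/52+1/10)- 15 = -4731/520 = -9.10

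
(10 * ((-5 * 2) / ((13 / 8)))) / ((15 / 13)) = -160 / 3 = -53.33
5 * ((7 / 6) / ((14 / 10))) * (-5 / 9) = -125 / 54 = -2.31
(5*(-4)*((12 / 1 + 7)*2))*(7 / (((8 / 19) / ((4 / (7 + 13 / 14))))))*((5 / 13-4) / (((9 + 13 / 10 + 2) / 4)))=1330212800 / 177489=7494.62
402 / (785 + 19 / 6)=2412 / 4729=0.51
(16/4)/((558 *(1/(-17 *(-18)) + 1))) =68/9517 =0.01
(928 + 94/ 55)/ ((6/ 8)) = 204536/ 165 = 1239.61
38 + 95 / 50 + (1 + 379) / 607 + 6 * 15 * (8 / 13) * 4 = 262.06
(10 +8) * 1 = 18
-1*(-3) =3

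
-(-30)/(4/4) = 30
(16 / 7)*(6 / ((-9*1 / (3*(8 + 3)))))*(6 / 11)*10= -1920 / 7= -274.29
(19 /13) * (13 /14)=19 /14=1.36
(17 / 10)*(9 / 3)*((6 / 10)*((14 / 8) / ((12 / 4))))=357 / 200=1.78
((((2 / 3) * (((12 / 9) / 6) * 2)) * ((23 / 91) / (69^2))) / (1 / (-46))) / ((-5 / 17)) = 272 / 110565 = 0.00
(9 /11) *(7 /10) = 63 /110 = 0.57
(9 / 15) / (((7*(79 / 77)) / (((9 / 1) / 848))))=297 / 334960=0.00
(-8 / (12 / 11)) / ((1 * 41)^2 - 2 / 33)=-242 / 55471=-0.00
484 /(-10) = -242 /5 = -48.40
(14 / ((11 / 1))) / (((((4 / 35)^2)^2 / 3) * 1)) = 22381.48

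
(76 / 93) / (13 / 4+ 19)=304 / 8277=0.04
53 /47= 1.13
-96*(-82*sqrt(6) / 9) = 2624*sqrt(6) / 3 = 2142.49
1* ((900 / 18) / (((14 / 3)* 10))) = 15 / 14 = 1.07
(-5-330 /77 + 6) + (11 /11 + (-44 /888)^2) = -787697 /344988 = -2.28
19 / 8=2.38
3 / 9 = 1 / 3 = 0.33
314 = 314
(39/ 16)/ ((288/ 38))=247/ 768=0.32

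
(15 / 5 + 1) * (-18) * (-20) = 1440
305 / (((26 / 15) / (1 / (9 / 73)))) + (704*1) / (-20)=542897 / 390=1392.04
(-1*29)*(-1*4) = 116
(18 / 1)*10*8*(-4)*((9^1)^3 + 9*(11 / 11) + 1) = -4256640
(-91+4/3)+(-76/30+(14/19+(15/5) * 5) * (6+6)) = 9181/95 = 96.64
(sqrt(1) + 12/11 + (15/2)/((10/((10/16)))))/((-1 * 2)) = -901/704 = -1.28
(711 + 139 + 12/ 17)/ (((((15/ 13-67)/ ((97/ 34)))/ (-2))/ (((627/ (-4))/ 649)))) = -519742587/ 29191312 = -17.80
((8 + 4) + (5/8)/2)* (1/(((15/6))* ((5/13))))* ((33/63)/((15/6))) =28171/10500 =2.68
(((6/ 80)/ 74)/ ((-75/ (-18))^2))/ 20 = 27/ 9250000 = 0.00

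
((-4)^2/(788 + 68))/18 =1/963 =0.00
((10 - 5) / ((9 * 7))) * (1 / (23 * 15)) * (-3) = -1 / 1449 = -0.00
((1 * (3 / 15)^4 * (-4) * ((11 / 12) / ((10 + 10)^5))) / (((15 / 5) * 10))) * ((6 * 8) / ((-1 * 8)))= 11 / 30000000000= 0.00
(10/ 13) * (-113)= -1130/ 13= -86.92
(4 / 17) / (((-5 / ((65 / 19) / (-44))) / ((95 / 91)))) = 5 / 1309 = 0.00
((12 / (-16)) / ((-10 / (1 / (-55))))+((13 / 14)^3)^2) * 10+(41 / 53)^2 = 4068729482731 / 581637832160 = 7.00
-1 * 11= -11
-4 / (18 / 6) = -4 / 3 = -1.33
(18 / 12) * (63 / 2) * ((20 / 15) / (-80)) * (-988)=15561 / 20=778.05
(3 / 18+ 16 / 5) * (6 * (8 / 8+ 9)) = 202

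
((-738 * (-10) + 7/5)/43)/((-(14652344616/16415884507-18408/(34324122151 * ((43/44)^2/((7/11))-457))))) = -2934282818919620465/15257188885970136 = -192.32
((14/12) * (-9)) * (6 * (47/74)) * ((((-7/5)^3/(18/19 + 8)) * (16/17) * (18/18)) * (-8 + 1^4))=-540311436/6683125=-80.85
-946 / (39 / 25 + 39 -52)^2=-7.23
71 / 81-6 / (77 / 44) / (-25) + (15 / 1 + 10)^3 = 221498744 / 14175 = 15626.01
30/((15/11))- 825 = -803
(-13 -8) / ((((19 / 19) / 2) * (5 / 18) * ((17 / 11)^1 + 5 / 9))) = -18711 / 260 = -71.97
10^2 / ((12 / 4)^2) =100 / 9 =11.11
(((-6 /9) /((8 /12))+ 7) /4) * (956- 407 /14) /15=12977 /140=92.69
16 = 16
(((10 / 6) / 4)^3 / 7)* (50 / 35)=625 / 42336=0.01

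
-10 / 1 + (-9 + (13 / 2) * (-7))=-129 / 2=-64.50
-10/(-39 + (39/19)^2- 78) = 1805/20358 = 0.09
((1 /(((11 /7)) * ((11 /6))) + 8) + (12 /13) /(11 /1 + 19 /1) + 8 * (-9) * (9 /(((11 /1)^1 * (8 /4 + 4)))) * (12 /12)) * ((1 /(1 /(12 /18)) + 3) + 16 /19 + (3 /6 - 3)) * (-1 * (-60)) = -5188224 /29887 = -173.59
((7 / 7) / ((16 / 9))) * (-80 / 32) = -1.41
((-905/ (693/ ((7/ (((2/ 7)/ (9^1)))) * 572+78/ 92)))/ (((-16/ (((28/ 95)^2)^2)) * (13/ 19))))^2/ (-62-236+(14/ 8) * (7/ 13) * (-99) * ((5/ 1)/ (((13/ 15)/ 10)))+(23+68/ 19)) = -73808025719695832469632/ 32367954314893831486875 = -2.28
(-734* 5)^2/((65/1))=2693780/13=207213.85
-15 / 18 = -5 / 6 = -0.83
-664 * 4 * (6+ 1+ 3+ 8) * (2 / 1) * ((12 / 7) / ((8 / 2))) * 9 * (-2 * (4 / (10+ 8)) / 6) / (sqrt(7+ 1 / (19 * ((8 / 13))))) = 127488 * sqrt(40926) / 2513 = 10263.05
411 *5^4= 256875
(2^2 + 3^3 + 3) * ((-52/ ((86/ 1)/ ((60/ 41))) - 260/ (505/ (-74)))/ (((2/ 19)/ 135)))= 1622723.21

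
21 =21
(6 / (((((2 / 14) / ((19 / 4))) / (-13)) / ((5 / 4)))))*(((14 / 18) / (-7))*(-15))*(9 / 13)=-29925 / 8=-3740.62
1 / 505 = 0.00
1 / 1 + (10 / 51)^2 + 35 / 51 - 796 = -2065910 / 2601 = -794.28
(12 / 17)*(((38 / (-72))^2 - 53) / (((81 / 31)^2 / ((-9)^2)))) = -65662247 / 148716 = -441.53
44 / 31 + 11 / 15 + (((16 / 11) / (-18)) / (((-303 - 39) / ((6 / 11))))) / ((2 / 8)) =20716651 / 9621315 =2.15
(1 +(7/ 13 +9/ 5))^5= 481170140857/ 1160290625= 414.70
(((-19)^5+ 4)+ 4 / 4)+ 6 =-2476088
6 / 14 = 3 / 7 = 0.43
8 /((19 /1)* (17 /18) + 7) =144 /449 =0.32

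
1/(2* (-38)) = -0.01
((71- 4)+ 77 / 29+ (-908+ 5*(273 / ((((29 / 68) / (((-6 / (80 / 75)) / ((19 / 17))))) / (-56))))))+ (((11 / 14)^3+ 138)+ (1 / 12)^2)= 24531301442171 / 27214992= 901389.26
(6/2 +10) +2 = 15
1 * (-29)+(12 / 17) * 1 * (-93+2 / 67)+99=4982 / 1139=4.37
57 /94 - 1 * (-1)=151 /94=1.61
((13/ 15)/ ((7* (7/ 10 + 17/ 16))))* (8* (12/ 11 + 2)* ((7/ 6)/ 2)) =1.01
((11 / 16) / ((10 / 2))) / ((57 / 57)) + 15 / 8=161 / 80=2.01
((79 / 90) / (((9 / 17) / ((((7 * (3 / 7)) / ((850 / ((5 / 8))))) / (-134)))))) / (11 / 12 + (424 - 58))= -79 / 1062003600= -0.00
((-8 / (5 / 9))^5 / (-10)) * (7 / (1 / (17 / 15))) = 38375866368 / 78125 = 491211.09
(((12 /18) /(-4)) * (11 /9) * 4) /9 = -0.09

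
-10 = -10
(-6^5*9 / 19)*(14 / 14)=-69984 / 19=-3683.37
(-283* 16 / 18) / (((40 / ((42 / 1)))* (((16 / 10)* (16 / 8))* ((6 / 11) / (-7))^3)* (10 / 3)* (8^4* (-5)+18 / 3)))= -2.56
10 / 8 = 5 / 4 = 1.25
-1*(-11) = 11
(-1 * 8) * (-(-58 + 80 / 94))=-21488 / 47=-457.19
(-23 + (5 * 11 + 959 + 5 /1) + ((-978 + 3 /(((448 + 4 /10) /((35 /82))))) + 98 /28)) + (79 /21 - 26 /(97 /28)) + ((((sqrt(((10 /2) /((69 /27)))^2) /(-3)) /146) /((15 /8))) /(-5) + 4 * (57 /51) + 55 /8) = 3111126827622763 /106890745778040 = 29.11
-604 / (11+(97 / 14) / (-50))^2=-295960000 / 57805609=-5.12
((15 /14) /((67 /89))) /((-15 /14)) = -89 /67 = -1.33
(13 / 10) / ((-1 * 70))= -13 / 700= -0.02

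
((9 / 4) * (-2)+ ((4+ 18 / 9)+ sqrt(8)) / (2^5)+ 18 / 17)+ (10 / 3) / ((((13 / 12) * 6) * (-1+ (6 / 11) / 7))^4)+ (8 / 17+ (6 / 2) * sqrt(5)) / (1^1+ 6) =-13199267743557001 / 4145672616186192+ sqrt(2) / 16+ 3 * sqrt(5) / 7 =-2.14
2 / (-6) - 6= -19 / 3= -6.33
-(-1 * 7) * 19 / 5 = 133 / 5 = 26.60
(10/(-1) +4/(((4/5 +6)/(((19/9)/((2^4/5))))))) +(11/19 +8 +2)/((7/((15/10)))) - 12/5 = -7932049/813960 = -9.75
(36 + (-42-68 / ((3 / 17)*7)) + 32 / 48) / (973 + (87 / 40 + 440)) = -0.04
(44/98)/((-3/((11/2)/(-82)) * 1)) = 121/12054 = 0.01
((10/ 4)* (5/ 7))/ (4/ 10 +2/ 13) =1625/ 504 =3.22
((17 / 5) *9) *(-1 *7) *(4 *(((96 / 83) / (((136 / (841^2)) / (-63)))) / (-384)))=-2807198289 / 3320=-845541.65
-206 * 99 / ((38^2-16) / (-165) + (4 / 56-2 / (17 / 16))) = 266957460 / 136993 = 1948.69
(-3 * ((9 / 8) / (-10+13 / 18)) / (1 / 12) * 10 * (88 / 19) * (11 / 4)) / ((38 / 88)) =77623920 / 60287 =1287.57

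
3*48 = 144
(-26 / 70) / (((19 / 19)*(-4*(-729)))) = -13 / 102060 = -0.00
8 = 8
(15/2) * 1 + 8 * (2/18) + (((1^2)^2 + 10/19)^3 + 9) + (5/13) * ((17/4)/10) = 135514615/6420024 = 21.11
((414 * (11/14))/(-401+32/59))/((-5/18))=2418174/826945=2.92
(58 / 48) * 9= 87 / 8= 10.88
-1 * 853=-853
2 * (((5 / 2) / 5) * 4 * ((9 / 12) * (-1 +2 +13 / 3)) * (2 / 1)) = 32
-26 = -26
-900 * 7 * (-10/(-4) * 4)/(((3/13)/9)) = -2457000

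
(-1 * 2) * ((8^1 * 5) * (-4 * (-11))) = -3520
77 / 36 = 2.14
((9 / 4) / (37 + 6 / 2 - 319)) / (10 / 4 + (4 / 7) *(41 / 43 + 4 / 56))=-2107 / 806186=-0.00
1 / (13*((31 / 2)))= 2 / 403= 0.00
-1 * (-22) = 22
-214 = -214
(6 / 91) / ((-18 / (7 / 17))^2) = 7 / 202878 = 0.00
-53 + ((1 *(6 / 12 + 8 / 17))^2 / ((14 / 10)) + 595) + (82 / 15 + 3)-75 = 476.14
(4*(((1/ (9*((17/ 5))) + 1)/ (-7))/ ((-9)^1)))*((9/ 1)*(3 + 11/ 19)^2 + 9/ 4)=2979406/ 386631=7.71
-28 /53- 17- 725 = -39354 /53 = -742.53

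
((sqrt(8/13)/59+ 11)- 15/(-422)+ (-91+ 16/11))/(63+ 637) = -364443/3249400+ sqrt(26)/268450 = -0.11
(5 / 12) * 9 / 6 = 5 / 8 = 0.62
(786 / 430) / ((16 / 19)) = 7467 / 3440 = 2.17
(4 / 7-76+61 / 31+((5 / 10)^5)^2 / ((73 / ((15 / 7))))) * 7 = -1191621167 / 2317312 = -514.23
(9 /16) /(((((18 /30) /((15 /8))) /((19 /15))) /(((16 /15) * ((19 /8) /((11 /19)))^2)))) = 2476099 /61952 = 39.97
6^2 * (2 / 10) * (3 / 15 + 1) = 216 / 25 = 8.64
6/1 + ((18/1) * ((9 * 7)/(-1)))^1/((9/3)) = -372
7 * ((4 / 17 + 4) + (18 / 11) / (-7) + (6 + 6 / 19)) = 256602 / 3553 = 72.22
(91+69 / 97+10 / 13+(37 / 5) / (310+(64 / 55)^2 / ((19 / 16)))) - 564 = -10632317874381 / 22550193146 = -471.50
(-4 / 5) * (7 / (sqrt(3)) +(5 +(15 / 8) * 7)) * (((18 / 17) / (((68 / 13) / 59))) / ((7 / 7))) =-200187 / 1156-32214 * sqrt(3) / 1445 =-211.79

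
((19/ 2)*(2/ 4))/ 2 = 19/ 8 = 2.38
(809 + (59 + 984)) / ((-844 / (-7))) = 3241 / 211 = 15.36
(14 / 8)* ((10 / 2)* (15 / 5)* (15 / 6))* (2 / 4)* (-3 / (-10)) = 315 / 32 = 9.84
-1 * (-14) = 14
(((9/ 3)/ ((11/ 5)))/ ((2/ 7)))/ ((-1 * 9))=-35/ 66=-0.53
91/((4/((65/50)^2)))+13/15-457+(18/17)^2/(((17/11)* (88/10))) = -2462022599/5895600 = -417.60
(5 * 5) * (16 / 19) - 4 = 324 / 19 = 17.05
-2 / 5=-0.40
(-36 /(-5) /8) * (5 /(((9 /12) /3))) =18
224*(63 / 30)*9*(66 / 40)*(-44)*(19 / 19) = -7683984 / 25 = -307359.36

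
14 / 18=7 / 9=0.78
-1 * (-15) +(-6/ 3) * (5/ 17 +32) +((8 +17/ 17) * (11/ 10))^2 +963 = 1719417/ 1700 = 1011.42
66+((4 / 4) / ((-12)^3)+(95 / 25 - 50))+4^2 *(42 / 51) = 4843499 / 146880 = 32.98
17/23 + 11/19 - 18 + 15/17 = -117375/7429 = -15.80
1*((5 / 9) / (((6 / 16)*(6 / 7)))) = 140 / 81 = 1.73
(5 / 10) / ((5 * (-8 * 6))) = -1 / 480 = -0.00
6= 6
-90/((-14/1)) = 45/7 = 6.43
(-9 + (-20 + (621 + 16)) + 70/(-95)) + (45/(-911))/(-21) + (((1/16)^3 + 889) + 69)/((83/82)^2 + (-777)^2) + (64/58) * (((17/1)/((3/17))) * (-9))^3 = -10503822108068002276995011857/14606240654195706880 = -719132482.94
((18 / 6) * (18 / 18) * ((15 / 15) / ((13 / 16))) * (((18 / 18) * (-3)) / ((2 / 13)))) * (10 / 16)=-45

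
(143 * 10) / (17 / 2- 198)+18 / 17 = -41798 / 6443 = -6.49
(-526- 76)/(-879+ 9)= 301/435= 0.69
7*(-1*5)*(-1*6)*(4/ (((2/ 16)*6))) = 1120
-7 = -7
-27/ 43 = -0.63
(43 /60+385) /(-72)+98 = 400217 /4320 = 92.64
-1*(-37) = 37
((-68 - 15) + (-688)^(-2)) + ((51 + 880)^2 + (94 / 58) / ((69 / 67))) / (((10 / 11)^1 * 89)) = 896063724001705 / 84297359616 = 10629.80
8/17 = 0.47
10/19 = 0.53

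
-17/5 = -3.40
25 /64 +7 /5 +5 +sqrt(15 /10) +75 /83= sqrt(6) /2 +204359 /26560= 8.92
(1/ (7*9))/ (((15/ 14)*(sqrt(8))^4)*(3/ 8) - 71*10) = -1/ 43110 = -0.00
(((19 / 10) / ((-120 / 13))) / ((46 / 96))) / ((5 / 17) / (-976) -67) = 315248 / 49169975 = 0.01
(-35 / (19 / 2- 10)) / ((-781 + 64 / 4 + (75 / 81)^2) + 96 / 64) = -102060 / 1111933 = -0.09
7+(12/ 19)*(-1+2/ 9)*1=371/ 57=6.51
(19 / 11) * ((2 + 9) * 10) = 190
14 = 14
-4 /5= -0.80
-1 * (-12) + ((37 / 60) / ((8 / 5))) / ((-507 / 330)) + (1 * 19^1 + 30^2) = 7550237 / 8112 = 930.75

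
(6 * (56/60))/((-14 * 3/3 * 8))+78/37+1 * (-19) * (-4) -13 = 48143/740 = 65.06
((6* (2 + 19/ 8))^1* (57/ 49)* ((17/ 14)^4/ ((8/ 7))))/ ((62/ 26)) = 928335915/ 38108672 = 24.36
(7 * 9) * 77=4851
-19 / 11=-1.73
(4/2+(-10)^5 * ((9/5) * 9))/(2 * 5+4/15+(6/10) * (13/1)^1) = -24299970/271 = -89667.79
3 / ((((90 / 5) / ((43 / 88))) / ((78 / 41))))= 559 / 3608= 0.15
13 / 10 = 1.30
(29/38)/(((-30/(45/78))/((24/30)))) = -0.01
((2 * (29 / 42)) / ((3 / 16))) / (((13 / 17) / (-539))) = -607376 / 117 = -5191.25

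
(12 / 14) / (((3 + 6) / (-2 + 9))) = 2 / 3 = 0.67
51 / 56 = 0.91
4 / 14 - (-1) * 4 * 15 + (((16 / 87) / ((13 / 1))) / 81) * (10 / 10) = 38659954 / 641277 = 60.29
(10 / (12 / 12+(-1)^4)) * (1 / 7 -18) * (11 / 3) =-6875 / 21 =-327.38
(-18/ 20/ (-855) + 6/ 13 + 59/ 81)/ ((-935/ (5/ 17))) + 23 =73141399547/ 3180112650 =23.00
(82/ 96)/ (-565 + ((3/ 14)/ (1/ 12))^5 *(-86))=-689087/ 8255942544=-0.00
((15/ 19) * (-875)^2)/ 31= 11484375/ 589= 19498.09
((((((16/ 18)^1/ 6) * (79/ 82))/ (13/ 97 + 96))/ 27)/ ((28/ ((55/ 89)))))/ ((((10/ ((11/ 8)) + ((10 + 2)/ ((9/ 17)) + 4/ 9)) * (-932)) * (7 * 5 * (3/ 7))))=-927223/ 324526941953625600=-0.00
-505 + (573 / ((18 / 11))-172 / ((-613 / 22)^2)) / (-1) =-1927571251 / 2254614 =-854.95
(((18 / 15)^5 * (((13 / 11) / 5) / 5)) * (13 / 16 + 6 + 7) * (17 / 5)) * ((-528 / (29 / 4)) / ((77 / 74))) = -337251403008 / 872265625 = -386.64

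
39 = 39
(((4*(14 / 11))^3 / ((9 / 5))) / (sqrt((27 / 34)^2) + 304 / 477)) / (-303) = -316460032 / 1872489399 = -0.17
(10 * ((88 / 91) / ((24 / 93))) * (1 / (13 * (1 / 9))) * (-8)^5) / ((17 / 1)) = -1005649920 / 20111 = -50004.97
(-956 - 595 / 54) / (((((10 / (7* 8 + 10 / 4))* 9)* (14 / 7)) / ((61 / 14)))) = -41409667 / 30240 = -1369.37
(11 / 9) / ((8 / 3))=11 / 24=0.46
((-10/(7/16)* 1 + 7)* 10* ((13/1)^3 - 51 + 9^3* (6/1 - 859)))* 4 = 2751428040/7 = 393061148.57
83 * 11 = 913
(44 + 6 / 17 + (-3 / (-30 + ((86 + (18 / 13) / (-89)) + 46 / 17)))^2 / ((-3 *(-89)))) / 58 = 1004775482726899 / 1313936879818400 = 0.76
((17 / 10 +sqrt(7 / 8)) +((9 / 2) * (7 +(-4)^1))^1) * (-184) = -13984 / 5 - 46 * sqrt(14) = -2968.92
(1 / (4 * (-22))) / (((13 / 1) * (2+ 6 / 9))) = -3 / 9152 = -0.00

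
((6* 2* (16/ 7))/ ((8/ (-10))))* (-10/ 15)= 160/ 7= 22.86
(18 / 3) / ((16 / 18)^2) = 243 / 32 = 7.59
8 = 8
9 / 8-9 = -63 / 8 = -7.88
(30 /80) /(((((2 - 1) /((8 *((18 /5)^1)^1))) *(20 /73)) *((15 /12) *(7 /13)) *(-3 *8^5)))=-8541 /14336000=-0.00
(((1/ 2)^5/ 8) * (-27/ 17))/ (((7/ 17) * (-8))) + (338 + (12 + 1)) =5031963/ 14336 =351.00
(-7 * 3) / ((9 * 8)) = -7 / 24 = -0.29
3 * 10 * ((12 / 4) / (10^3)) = 9 / 100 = 0.09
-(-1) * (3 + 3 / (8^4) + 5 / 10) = 14339 / 4096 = 3.50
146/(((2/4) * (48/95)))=577.92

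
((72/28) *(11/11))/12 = 3/14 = 0.21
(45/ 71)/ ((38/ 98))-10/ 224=1.59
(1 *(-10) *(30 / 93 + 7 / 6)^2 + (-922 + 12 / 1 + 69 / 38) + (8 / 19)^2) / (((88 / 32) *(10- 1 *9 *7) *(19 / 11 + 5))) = 5808615914 / 6122808729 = 0.95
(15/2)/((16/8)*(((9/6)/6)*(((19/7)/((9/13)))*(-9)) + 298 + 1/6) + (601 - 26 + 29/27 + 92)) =2835/471277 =0.01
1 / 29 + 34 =987 / 29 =34.03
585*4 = 2340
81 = 81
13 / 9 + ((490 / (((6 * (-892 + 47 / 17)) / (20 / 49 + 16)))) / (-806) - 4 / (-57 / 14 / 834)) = 285030056633 / 347252607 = 820.81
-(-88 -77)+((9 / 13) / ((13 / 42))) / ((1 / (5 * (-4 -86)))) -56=-151679 / 169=-897.51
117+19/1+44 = 180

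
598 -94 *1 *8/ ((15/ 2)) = 7466/ 15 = 497.73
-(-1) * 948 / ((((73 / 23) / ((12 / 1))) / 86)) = 22501728 / 73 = 308242.85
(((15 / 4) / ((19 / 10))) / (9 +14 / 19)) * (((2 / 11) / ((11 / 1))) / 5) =3 / 4477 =0.00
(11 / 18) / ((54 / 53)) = 583 / 972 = 0.60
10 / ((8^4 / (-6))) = -15 / 1024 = -0.01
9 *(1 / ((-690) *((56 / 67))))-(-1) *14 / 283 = 123437 / 3645040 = 0.03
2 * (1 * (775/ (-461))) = -1550/ 461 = -3.36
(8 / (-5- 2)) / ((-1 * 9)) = 8 / 63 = 0.13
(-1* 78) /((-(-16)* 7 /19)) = -741 /56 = -13.23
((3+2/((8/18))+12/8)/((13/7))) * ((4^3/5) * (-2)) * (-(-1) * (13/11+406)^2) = -161775460224/7865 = -20569034.99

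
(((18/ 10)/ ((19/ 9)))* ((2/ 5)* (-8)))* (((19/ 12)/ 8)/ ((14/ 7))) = -27/ 100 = -0.27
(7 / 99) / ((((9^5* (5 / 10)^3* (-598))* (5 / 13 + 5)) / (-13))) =26 / 672272865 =0.00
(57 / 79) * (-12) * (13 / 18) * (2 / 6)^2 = -494 / 711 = -0.69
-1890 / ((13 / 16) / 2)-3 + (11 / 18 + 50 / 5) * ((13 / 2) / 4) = -8682457 / 1872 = -4638.06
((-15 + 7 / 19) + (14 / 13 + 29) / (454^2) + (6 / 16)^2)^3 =-1644613056171582666191063098777 / 540487836678922285415661568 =-3042.83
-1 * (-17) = 17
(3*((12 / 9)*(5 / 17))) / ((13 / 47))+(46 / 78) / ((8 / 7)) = 25297 / 5304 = 4.77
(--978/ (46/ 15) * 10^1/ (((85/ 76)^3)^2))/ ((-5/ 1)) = -565381590441984/ 1734887771875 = -325.89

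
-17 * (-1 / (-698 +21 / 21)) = -1 / 41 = -0.02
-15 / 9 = -5 / 3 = -1.67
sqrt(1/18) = sqrt(2)/6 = 0.24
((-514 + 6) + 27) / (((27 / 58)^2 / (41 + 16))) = -30743596 / 243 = -126516.86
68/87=0.78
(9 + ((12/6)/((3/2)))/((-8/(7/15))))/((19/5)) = 803/342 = 2.35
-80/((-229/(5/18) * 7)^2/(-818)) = 409000/208138329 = 0.00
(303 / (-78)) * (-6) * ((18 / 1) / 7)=5454 / 91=59.93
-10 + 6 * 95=560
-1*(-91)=91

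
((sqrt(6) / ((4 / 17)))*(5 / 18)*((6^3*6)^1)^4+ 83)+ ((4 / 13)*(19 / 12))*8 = 3389 / 39+ 3330476974080*sqrt(6) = 8157969186671.41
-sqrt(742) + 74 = 46.76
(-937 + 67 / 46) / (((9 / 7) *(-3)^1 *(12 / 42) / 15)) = 3514525 / 276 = 12733.79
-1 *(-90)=90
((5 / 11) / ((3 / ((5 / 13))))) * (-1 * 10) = -0.58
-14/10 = -7/5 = -1.40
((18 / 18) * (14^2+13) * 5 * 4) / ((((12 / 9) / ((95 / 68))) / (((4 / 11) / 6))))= 9025 / 34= 265.44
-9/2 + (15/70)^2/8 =-4.49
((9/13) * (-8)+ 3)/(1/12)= -396/13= -30.46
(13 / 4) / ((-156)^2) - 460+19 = -3302207 / 7488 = -441.00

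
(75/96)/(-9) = -25/288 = -0.09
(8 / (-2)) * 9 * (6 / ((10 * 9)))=-12 / 5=-2.40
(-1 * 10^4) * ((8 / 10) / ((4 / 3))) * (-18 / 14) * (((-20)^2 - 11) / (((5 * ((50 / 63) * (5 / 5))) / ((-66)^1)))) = -49910256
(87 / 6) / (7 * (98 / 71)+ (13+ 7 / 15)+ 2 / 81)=833895 / 1331548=0.63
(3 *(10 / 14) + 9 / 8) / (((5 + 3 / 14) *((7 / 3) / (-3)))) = -1647 / 2044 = -0.81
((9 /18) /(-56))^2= 1 /12544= 0.00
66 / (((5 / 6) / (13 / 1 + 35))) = 19008 / 5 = 3801.60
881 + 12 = 893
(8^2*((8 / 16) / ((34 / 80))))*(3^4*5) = 30494.12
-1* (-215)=215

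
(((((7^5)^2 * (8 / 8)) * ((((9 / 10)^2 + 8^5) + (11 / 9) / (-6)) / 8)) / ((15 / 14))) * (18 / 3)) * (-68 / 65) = -2974055687627172547 / 438750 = -6778474501714.35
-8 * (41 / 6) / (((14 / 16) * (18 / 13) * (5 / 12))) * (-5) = 34112 / 63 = 541.46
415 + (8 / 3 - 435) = -52 / 3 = -17.33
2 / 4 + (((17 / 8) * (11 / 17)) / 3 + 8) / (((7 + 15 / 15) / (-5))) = -919 / 192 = -4.79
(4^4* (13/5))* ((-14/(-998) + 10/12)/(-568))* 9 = -1583088/177145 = -8.94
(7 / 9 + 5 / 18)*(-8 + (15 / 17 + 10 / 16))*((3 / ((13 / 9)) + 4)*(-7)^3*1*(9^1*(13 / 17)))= 98314.53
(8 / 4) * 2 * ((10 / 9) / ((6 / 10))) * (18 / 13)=400 / 39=10.26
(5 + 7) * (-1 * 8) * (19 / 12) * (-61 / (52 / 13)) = 2318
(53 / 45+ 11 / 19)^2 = 3.09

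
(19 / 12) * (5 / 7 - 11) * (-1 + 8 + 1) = -912 / 7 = -130.29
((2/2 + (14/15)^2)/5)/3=421/3375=0.12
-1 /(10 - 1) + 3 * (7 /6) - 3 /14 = 200 /63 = 3.17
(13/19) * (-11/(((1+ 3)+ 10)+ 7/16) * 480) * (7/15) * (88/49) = -585728/2793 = -209.71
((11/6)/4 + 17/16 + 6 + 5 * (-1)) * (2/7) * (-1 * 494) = -29887/84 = -355.80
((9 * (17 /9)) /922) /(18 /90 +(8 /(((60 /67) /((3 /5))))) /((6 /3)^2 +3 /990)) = 22457 /1874426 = 0.01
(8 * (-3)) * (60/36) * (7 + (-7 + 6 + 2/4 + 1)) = -300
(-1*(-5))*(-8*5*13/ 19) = -2600/ 19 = -136.84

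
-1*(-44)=44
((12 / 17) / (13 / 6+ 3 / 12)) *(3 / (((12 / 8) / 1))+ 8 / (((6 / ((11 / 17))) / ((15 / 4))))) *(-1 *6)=-76896 / 8381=-9.18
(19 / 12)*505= 9595 / 12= 799.58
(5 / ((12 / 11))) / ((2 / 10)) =22.92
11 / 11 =1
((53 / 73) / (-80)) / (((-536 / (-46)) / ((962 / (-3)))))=586339 / 2347680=0.25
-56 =-56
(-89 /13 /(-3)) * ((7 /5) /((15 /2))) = 1246 /2925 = 0.43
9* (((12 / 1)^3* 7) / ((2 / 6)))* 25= 8164800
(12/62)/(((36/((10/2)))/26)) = 65/93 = 0.70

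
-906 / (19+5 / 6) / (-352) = 1359 / 10472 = 0.13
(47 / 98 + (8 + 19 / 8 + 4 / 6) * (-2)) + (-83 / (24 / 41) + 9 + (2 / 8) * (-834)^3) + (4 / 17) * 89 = -966437000203 / 6664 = -145023559.45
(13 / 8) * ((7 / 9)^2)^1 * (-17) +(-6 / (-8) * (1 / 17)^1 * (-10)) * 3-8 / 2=-242737 / 11016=-22.03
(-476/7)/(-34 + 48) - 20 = -174/7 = -24.86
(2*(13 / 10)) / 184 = 0.01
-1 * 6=-6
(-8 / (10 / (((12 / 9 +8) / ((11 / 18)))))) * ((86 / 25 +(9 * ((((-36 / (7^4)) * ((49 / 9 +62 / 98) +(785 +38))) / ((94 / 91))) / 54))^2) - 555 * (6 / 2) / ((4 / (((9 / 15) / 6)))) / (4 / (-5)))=-267289929489640913 / 367707111184875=-726.91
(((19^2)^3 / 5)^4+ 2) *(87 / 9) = 47354708332621519237924187698653 / 625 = 75767533332194430780678700000.00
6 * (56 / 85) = 336 / 85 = 3.95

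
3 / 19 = 0.16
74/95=0.78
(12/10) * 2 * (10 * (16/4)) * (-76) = -7296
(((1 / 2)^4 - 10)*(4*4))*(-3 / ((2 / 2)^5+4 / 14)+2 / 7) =2279 / 7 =325.57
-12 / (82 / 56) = -336 / 41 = -8.20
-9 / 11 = -0.82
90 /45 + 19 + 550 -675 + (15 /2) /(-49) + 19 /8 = -39897 /392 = -101.78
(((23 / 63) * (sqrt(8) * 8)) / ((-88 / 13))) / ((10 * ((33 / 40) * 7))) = -2392 * sqrt(2) / 160083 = -0.02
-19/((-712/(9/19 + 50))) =959/712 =1.35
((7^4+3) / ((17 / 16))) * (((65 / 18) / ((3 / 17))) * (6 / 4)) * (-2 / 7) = -1250080 / 63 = -19842.54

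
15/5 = 3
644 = 644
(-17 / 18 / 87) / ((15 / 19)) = -323 / 23490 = -0.01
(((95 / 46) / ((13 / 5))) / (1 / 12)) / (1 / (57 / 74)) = 81225 / 11063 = 7.34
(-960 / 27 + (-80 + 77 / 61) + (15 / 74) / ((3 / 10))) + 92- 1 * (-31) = 190585 / 20313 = 9.38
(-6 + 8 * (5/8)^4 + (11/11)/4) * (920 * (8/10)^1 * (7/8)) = -373359/128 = -2916.87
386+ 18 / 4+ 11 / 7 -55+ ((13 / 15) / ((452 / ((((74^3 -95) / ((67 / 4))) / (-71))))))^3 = 91545198176057864476069 / 271814633220254986750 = 336.79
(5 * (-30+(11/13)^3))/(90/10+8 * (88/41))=-13238695/2357381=-5.62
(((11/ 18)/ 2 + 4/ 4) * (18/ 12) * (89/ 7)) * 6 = 4183/ 28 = 149.39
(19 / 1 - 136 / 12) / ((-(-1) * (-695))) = -23 / 2085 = -0.01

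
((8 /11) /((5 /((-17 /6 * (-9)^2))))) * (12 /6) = -3672 /55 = -66.76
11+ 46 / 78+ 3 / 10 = 4637 / 390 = 11.89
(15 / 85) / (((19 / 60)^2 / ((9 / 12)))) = 8100 / 6137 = 1.32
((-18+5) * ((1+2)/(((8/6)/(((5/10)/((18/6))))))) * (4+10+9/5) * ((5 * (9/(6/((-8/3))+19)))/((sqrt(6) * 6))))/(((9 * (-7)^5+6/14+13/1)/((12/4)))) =64701 * sqrt(6)/567488392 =0.00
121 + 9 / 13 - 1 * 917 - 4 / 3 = -796.64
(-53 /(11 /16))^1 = -848 /11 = -77.09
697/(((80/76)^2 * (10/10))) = 251617/400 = 629.04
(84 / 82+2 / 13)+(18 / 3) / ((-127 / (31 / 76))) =2981159 / 2572258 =1.16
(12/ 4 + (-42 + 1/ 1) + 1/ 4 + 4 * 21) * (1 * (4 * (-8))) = -1480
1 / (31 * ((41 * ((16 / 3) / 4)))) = 3 / 5084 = 0.00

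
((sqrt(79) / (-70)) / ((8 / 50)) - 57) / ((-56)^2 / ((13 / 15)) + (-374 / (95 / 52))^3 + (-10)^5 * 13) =55729375 * sqrt(79) / 6164120992069376 + 635314875 / 110073589144096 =0.00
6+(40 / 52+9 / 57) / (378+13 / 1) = 579691 / 96577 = 6.00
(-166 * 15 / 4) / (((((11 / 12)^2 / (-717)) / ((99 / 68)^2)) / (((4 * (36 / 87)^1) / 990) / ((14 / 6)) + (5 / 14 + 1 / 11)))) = 118567157427 / 234668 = 505254.90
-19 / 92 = -0.21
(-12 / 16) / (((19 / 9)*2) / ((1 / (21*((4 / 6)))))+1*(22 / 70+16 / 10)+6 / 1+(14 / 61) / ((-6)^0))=-57645 / 5169212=-0.01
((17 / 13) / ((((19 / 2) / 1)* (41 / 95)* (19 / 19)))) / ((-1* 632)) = -85 / 168428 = -0.00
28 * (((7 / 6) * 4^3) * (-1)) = -6272 / 3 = -2090.67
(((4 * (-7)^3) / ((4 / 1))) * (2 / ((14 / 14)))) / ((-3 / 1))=686 / 3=228.67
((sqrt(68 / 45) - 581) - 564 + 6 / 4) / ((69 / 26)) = -29731 / 69 + 52* sqrt(85) / 1035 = -430.42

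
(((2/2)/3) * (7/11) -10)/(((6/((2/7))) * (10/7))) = -323/990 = -0.33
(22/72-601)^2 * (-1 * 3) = -467640625/432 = -1082501.45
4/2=2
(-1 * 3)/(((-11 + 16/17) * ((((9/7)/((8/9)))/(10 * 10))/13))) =1237600/4617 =268.05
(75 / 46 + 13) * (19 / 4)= 12787 / 184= 69.49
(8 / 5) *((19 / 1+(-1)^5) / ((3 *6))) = 8 / 5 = 1.60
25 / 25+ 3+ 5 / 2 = 13 / 2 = 6.50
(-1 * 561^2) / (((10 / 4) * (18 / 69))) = -2412861 / 5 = -482572.20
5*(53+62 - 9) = 530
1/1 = 1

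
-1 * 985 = -985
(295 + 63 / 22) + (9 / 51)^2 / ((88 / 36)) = 946949 / 3179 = 297.88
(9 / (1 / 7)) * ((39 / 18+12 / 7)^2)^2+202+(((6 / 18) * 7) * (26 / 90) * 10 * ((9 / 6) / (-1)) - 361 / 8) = 237720241 / 16464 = 14438.79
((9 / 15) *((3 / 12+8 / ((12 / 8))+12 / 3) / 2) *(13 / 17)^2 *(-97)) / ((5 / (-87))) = 32802393 / 11560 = 2837.58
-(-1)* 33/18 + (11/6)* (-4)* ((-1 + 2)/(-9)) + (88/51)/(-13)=2.52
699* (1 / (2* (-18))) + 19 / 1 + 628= 7531 / 12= 627.58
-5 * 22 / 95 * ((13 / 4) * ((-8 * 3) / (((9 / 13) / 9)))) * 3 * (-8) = -28178.53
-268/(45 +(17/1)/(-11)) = -1474/239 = -6.17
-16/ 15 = -1.07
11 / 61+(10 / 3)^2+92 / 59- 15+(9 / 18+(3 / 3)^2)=-42059 / 64782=-0.65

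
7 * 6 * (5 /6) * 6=210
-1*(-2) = 2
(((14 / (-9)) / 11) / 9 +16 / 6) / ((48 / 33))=1181 / 648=1.82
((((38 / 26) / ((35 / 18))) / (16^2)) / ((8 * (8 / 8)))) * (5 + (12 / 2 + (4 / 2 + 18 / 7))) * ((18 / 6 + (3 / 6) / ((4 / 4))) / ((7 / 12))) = 55917 / 1630720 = 0.03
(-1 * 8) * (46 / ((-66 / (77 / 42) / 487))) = 44804 / 9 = 4978.22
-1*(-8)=8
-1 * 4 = -4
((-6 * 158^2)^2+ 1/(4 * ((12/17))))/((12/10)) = 5384459197525/288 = 18696038880.30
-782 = -782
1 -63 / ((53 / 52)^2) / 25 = -100127 / 70225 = -1.43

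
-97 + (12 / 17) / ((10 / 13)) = -8167 / 85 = -96.08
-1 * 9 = -9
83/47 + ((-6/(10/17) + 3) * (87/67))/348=27382/15745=1.74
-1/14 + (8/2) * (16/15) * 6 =1787/70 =25.53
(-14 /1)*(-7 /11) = 98 /11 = 8.91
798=798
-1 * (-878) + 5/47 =878.11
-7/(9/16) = -112/9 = -12.44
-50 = -50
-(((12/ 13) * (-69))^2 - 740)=-560524/ 169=-3316.71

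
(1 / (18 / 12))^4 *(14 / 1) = 224 / 81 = 2.77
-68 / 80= -17 / 20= -0.85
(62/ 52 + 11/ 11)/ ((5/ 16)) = 456/ 65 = 7.02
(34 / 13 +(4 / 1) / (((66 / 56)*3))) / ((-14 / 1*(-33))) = 2411 / 297297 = 0.01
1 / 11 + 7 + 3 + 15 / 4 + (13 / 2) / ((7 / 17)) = 9125 / 308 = 29.63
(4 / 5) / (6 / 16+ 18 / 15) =32 / 63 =0.51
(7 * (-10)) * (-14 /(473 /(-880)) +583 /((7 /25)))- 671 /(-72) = -456857947 /3096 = -147563.94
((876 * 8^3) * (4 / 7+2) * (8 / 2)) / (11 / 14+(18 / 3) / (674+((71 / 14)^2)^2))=1104503462461440 / 189190553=5838047.65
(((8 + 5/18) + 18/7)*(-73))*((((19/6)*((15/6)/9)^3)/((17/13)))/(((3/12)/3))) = -3081047125/6246072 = -493.28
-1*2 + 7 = 5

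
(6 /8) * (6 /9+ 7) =23 /4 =5.75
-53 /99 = -0.54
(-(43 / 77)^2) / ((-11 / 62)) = 114638 / 65219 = 1.76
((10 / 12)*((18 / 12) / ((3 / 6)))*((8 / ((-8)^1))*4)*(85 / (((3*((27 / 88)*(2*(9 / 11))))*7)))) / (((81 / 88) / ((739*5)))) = -133770824000 / 413343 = -323631.52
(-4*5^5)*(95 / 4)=-296875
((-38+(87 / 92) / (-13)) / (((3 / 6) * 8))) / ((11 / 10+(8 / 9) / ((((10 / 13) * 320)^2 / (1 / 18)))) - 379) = 590133600000 / 23430041805469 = 0.03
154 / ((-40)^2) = 77 / 800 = 0.10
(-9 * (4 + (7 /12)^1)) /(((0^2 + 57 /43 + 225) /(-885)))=2093025 /12976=161.30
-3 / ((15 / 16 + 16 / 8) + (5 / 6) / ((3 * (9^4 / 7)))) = -1.02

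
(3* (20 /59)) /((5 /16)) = 192 /59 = 3.25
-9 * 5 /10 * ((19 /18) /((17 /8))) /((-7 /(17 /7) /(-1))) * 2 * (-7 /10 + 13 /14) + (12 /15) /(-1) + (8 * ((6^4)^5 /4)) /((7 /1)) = 358303527126171252 /343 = 1044616697160849.13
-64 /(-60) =16 /15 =1.07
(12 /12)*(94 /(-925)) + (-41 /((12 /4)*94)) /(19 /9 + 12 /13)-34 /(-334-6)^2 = -62899097 /419794600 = -0.15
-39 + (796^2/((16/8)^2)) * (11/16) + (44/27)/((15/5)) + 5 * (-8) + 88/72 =35259467/324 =108825.52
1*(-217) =-217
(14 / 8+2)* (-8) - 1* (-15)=-15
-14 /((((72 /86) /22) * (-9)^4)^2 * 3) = -0.00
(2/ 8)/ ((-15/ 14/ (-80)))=18.67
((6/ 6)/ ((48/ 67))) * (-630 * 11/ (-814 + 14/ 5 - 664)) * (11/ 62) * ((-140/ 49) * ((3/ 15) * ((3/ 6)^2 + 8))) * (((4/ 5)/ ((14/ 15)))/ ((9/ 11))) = -73571025/ 12804736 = -5.75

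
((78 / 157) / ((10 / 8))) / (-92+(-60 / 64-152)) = -4992 / 3076415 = -0.00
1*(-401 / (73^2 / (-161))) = 64561 / 5329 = 12.12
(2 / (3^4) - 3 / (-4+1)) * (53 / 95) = 4399 / 7695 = 0.57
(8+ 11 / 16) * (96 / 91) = 9.16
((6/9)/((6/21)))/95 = 7/285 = 0.02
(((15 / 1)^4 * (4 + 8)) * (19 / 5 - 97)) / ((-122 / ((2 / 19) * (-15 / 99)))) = -94365000 / 12749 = -7401.76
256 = 256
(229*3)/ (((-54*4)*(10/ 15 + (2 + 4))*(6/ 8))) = -0.64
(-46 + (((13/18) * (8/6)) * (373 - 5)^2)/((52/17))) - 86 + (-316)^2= 3843652/27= 142357.48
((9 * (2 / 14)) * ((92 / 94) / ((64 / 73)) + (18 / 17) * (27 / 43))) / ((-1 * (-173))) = 17624637 / 1331402464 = 0.01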